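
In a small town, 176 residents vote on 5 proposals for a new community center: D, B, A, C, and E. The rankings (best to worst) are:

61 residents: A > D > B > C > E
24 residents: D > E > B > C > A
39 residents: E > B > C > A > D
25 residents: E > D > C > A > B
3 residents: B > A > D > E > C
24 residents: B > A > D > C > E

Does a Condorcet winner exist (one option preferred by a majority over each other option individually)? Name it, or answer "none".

Checking pairwise contests:
A beats D 127–49.
D beats B 110–66.
B beats A 90–86.
D beats C 137–39.
D beats E 112–64.
Every option loses at least one head-to-head, so there is no Condorcet winner.

none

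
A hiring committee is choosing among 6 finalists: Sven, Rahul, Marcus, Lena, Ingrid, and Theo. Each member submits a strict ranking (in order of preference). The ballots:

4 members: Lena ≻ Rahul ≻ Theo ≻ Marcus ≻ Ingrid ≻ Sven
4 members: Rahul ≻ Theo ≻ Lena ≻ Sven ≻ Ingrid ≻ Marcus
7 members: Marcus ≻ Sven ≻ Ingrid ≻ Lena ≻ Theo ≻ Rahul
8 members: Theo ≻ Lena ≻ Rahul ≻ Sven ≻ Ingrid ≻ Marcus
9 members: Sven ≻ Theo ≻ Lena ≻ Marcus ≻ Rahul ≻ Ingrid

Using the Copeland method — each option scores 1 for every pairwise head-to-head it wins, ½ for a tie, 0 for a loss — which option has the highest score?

Theo

Sven: beats Marcus and Ingrid; ties Rahul, Lena, and Theo → score 3.5.
Rahul: beats Ingrid; ties Sven and Marcus; loses to Lena and Theo → score 2.
Marcus: beats Ingrid; ties Rahul; loses to Sven, Lena, and Theo → score 1.5.
Lena: beats Rahul, Marcus, and Ingrid; ties Sven; loses to Theo → score 3.5.
Ingrid: loses to Sven, Rahul, Marcus, Lena, and Theo → score 0.
Theo: beats Rahul, Marcus, Lena, and Ingrid; ties Sven → score 4.5.
Theo has the best pairwise record.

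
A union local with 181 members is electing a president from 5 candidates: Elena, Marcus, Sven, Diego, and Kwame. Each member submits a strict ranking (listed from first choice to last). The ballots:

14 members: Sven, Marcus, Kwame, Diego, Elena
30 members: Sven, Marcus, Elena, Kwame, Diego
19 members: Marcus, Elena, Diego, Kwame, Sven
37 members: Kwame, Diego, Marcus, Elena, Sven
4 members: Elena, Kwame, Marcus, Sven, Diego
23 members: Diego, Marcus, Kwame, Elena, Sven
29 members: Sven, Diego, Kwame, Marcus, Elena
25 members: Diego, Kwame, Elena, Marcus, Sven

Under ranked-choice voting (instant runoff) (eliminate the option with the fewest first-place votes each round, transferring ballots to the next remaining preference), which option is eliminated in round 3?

Round 1: Elena 4, Marcus 19, Sven 73, Diego 48, Kwame 37. Eliminate Elena.
Round 2: Marcus 19, Sven 73, Diego 48, Kwame 41. Eliminate Marcus.
Round 3: Sven 73, Diego 67, Kwame 41. Eliminate Kwame.

Kwame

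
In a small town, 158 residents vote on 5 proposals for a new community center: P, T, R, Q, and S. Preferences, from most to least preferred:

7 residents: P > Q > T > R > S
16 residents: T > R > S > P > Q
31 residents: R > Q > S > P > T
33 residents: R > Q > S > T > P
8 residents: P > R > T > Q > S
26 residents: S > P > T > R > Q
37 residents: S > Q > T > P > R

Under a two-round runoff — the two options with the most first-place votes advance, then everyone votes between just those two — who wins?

R

Round 1 first-place votes: P 15, T 16, R 64, Q 0, S 63.
R and S advance.
Runoff: R is preferred to S by 95 voters; S by 63.
R wins the runoff.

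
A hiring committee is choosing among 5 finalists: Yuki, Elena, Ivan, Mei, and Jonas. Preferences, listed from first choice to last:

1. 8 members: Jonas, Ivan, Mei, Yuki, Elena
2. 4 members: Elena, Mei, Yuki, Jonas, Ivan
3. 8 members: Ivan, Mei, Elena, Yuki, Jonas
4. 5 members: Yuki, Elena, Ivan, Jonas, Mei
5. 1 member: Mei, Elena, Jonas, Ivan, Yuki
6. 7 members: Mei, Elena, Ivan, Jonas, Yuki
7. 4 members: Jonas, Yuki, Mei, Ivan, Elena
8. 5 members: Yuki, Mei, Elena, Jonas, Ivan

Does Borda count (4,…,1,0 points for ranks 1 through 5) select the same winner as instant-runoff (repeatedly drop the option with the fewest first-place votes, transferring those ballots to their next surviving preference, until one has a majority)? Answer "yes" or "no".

Borda — scores: Yuki 76, Elena 81, Ivan 85, Mei 107, Jonas 71. Winner: Mei.
Instant-runoff — R1 Yuki 10, Elena 4, Ivan 8, Mei 8, Jonas 12 (Elena out); R2 Yuki 10, Ivan 8, Mei 12, Jonas 12 (Ivan out); R3 Yuki 10, Mei 20, Jonas 12 (Yuki out); R4 Mei 25, Jonas 17 (Mei winner). Winner: Mei.
The two methods agree.

yes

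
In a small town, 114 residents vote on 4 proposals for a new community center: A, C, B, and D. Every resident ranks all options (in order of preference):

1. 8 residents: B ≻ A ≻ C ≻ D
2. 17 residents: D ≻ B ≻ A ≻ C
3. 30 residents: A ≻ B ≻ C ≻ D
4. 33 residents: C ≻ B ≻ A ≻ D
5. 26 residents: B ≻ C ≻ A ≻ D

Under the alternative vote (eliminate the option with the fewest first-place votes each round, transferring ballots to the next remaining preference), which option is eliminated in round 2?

Round 1: A 30, C 33, B 34, D 17. Eliminate D.
Round 2: A 30, C 33, B 51. Eliminate A.

A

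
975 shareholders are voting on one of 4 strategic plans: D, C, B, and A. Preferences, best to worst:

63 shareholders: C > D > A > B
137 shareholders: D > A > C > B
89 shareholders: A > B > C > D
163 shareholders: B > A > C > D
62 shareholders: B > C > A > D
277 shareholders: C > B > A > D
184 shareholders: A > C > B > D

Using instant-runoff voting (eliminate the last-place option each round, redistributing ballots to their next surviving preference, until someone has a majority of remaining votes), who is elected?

A

Round 1: D 137, C 340, B 225, A 273. Eliminate D.
Round 2: C 340, B 225, A 410. Eliminate B.
Round 3: C 402, A 573. A has a majority.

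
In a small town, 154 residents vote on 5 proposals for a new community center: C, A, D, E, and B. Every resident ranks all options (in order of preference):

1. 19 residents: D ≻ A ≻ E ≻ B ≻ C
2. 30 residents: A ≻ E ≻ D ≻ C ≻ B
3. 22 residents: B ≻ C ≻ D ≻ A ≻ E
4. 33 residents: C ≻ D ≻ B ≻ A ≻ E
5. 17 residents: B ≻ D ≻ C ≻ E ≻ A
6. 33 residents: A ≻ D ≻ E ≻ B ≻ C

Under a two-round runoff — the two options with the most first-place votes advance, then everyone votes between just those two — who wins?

A

Round 1 first-place votes: C 33, A 63, D 19, E 0, B 39.
A and B advance.
Runoff: A is preferred to B by 82 voters; B by 72.
A wins the runoff.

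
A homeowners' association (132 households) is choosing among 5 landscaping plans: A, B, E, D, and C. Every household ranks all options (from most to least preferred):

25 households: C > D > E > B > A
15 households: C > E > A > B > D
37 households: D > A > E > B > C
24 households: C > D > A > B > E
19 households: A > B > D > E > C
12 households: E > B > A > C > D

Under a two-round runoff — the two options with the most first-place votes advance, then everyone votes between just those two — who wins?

C

Round 1 first-place votes: A 19, B 0, E 12, D 37, C 64.
C and D advance.
Runoff: C is preferred to D by 76 voters; D by 56.
C wins the runoff.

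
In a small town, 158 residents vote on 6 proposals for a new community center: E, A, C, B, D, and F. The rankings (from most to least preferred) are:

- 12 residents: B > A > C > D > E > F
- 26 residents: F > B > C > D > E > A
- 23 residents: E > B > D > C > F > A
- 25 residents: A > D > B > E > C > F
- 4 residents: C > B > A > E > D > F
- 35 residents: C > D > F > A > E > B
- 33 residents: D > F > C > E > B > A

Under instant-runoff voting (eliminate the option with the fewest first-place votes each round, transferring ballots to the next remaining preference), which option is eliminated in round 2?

E

Round 1: E 23, A 25, C 39, B 12, D 33, F 26. Eliminate B.
Round 2: E 23, A 37, C 39, D 33, F 26. Eliminate E.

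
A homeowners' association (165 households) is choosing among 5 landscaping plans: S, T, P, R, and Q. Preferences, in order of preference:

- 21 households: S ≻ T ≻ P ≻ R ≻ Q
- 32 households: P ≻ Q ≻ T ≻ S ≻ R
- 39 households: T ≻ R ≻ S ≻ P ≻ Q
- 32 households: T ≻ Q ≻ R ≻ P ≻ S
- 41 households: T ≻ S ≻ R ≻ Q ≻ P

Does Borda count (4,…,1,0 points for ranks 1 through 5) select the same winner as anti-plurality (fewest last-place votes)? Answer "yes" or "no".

yes

Borda — scores: S 317, T 575, P 241, R 284, Q 233. Winner: T.
Anti-plurality — last-place votes: S 32, T 0, P 41, R 32, Q 60. Winner: T.
The two methods agree.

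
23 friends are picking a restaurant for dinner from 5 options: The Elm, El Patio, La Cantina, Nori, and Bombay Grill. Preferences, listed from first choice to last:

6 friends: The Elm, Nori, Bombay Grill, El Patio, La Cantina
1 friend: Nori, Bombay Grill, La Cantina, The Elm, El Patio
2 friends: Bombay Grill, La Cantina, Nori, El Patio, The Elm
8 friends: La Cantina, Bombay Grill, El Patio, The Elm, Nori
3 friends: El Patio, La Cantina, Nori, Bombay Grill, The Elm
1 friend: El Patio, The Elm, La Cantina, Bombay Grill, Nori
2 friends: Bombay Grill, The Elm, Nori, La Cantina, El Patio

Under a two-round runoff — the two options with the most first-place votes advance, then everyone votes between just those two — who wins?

La Cantina

Round 1 first-place votes: The Elm 6, El Patio 4, La Cantina 8, Nori 1, Bombay Grill 4.
La Cantina and The Elm advance.
Runoff: La Cantina is preferred to The Elm by 14 voters; The Elm by 9.
La Cantina wins the runoff.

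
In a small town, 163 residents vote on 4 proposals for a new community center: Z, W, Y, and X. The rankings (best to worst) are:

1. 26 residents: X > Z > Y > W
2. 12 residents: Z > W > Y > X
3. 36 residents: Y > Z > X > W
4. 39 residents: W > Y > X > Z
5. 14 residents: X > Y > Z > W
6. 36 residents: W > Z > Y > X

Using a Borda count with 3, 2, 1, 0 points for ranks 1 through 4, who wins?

Z: 26·2 + 12·3 + 36·2 + 39·0 + 14·1 + 36·2 = 246
W: 26·0 + 12·2 + 36·0 + 39·3 + 14·0 + 36·3 = 249
Y: 26·1 + 12·1 + 36·3 + 39·2 + 14·2 + 36·1 = 288
X: 26·3 + 12·0 + 36·1 + 39·1 + 14·3 + 36·0 = 195
Y has the highest Borda score (288).

Y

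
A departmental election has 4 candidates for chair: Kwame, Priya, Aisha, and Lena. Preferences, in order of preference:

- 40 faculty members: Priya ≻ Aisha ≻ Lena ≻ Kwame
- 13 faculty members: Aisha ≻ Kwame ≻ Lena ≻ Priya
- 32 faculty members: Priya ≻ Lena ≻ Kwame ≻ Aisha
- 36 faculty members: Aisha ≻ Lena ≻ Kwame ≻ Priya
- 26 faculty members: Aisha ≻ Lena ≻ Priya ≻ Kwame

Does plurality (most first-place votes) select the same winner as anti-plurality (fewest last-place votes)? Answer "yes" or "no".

Plurality — first-place votes: Kwame 0, Priya 72, Aisha 75, Lena 0. Winner: Aisha.
Anti-plurality — last-place votes: Kwame 66, Priya 49, Aisha 32, Lena 0. Winner: Lena.
The two methods disagree.

no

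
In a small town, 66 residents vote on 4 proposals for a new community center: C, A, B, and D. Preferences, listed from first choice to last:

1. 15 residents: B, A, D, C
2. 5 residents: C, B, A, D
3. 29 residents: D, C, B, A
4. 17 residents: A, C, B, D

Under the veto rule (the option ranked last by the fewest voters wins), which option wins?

Last-place votes: C 15, A 29, B 0, D 22.
B is ranked last by the fewest voters, so B wins.

B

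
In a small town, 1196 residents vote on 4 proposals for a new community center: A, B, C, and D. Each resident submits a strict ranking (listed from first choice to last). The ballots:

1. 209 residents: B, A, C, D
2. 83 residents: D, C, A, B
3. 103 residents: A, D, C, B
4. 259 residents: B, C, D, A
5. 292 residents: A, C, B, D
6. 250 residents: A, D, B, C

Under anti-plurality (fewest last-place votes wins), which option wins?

B

Last-place votes: A 259, B 186, C 250, D 501.
B is ranked last by the fewest voters, so B wins.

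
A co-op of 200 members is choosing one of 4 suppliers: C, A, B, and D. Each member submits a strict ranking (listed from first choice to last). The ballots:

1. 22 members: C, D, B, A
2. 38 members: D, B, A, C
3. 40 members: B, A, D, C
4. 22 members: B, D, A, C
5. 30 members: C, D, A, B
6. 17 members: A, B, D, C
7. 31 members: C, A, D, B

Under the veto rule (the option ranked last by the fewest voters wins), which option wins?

D

Last-place votes: C 117, A 22, B 61, D 0.
D is ranked last by the fewest voters, so D wins.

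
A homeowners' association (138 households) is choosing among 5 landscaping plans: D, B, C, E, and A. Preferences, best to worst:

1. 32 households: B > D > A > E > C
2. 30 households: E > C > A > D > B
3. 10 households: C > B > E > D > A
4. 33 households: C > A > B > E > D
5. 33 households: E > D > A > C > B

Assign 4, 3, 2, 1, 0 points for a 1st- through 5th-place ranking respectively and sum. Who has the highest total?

D: 32·3 + 30·1 + 10·1 + 33·0 + 33·3 = 235
B: 32·4 + 30·0 + 10·3 + 33·2 + 33·0 = 224
C: 32·0 + 30·3 + 10·4 + 33·4 + 33·1 = 295
E: 32·1 + 30·4 + 10·2 + 33·1 + 33·4 = 337
A: 32·2 + 30·2 + 10·0 + 33·3 + 33·2 = 289
E has the highest Borda score (337).

E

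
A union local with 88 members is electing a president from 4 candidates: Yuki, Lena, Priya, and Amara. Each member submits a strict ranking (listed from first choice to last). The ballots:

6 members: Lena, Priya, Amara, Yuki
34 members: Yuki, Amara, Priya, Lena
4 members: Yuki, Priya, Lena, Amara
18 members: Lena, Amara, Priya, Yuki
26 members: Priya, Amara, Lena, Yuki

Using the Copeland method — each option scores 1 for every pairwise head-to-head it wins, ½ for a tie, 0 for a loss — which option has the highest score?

Yuki: loses to Lena, Priya, and Amara → score 0.
Lena: beats Yuki; loses to Priya and Amara → score 1.
Priya: beats Yuki and Lena; loses to Amara → score 2.
Amara: beats Yuki, Lena, and Priya → score 3.
Amara has the best pairwise record.

Amara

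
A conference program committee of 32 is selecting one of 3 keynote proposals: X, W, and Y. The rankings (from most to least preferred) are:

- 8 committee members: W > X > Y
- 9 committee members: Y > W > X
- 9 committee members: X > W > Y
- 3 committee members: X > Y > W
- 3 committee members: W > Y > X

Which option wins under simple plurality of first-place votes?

First-place votes: X 12, W 11, Y 9.
X has the most first-place votes.

X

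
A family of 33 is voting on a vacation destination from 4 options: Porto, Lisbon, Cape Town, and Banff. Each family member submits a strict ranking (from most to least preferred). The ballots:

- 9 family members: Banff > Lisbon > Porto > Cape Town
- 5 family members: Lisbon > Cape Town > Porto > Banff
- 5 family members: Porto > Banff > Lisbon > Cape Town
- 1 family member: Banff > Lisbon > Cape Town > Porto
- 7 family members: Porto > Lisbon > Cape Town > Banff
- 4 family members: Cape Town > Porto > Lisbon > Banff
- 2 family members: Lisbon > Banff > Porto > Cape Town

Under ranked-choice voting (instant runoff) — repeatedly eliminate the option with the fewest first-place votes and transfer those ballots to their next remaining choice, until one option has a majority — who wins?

Round 1: Porto 12, Lisbon 7, Cape Town 4, Banff 10. Eliminate Cape Town.
Round 2: Porto 16, Lisbon 7, Banff 10. Eliminate Lisbon.
Round 3: Porto 21, Banff 12. Porto has a majority.

Porto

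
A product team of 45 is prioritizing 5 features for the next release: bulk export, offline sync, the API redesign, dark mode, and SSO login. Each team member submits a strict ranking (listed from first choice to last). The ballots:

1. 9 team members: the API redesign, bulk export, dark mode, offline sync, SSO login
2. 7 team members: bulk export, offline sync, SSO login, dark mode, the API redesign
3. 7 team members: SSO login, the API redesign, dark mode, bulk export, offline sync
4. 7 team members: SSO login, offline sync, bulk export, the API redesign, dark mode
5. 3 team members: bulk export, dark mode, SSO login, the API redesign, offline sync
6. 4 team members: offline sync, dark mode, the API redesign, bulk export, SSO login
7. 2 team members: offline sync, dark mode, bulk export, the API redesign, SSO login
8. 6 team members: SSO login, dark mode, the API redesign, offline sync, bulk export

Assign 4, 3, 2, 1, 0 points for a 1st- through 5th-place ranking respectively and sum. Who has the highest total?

bulk export: 9·3 + 7·4 + 7·1 + 7·2 + 3·4 + 4·1 + 2·2 + 6·0 = 96
offline sync: 9·1 + 7·3 + 7·0 + 7·3 + 3·0 + 4·4 + 2·4 + 6·1 = 81
the API redesign: 9·4 + 7·0 + 7·3 + 7·1 + 3·1 + 4·2 + 2·1 + 6·2 = 89
dark mode: 9·2 + 7·1 + 7·2 + 7·0 + 3·3 + 4·3 + 2·3 + 6·3 = 84
SSO login: 9·0 + 7·2 + 7·4 + 7·4 + 3·2 + 4·0 + 2·0 + 6·4 = 100
SSO login has the highest Borda score (100).

SSO login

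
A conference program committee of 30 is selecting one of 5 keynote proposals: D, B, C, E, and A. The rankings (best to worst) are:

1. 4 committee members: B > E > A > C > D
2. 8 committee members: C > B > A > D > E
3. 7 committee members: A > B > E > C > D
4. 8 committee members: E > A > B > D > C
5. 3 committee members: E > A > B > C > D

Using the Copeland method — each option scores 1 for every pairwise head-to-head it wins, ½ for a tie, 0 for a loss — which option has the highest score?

D: loses to B, C, E, and A → score 0.
B: beats D, C, and E; loses to A → score 3.
C: beats D; loses to B, E, and A → score 1.
E: beats D and C; ties A; loses to B → score 2.5.
A: beats D, B, and C; ties E → score 3.5.
A has the best pairwise record.

A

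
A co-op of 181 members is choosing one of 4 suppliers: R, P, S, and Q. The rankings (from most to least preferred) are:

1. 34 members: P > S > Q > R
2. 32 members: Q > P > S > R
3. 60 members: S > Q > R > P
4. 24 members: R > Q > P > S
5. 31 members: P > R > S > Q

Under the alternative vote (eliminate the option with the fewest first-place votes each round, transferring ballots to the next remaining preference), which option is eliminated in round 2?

Q

Round 1: R 24, P 65, S 60, Q 32. Eliminate R.
Round 2: P 65, S 60, Q 56. Eliminate Q.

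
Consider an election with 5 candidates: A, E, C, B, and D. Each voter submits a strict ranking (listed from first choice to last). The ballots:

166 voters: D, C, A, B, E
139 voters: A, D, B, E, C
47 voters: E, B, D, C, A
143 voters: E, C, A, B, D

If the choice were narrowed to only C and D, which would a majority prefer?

Voters preferring C to D: 143; preferring D to C: 352.
D wins the head-to-head.

D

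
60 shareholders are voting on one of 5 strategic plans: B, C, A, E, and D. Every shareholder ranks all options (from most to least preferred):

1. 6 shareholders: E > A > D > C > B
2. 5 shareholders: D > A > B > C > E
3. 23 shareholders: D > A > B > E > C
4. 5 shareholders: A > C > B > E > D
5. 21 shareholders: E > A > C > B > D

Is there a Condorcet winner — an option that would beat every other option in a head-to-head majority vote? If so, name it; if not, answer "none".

A

A vs B: 60–0 for A.
A vs C: 60–0 for A.
A vs E: 33–27 for A.
A vs D: 32–28 for A.
A beats every other option head-to-head.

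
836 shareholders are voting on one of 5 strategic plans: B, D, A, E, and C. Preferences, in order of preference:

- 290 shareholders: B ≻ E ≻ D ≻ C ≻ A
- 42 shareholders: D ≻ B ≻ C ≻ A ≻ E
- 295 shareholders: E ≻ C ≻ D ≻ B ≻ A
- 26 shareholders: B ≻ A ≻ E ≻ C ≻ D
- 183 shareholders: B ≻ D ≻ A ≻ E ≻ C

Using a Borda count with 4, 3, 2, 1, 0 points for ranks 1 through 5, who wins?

B: 290·4 + 42·3 + 295·1 + 26·4 + 183·4 = 2417
D: 290·2 + 42·4 + 295·2 + 26·0 + 183·3 = 1887
A: 290·0 + 42·1 + 295·0 + 26·3 + 183·2 = 486
E: 290·3 + 42·0 + 295·4 + 26·2 + 183·1 = 2285
C: 290·1 + 42·2 + 295·3 + 26·1 + 183·0 = 1285
B has the highest Borda score (2417).

B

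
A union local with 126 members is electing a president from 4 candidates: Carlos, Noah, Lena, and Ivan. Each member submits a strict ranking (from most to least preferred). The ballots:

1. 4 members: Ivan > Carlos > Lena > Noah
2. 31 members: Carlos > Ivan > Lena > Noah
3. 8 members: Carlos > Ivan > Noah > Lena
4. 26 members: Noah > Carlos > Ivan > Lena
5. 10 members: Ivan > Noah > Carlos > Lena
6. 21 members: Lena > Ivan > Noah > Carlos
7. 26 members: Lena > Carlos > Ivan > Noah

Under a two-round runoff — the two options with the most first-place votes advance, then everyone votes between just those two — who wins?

Round 1 first-place votes: Carlos 39, Noah 26, Lena 47, Ivan 14.
Lena and Carlos advance.
Runoff: Lena is preferred to Carlos by 47 voters; Carlos by 79.
Carlos wins the runoff.

Carlos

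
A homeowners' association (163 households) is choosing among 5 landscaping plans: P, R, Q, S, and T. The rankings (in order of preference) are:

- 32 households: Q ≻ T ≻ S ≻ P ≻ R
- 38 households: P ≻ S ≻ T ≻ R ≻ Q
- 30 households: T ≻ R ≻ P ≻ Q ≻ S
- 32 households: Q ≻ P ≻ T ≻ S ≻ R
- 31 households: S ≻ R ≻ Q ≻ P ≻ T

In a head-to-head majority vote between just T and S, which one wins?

Voters preferring T to S: 94; preferring S to T: 69.
T wins the head-to-head.

T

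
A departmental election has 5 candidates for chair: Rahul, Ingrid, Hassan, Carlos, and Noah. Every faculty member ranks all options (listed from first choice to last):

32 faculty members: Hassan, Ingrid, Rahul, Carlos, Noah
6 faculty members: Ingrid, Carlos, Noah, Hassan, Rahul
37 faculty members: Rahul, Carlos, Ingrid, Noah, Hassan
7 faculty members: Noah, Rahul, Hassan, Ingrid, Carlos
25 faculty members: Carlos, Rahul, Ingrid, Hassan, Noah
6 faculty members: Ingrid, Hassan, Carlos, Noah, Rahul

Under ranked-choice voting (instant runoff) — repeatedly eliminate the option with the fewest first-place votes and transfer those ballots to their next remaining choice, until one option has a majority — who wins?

Round 1: Rahul 37, Ingrid 12, Hassan 32, Carlos 25, Noah 7. Eliminate Noah.
Round 2: Rahul 44, Ingrid 12, Hassan 32, Carlos 25. Eliminate Ingrid.
Round 3: Rahul 44, Hassan 38, Carlos 31. Eliminate Carlos.
Round 4: Rahul 69, Hassan 44. Rahul has a majority.

Rahul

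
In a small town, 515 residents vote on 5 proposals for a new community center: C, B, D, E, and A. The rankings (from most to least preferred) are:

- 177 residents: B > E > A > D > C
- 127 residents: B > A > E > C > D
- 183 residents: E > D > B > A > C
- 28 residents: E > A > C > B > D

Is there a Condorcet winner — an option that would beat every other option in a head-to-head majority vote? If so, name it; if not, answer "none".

B

B vs C: 487–28 for B.
B vs D: 332–183 for B.
B vs E: 304–211 for B.
B vs A: 487–28 for B.
B beats every other option head-to-head.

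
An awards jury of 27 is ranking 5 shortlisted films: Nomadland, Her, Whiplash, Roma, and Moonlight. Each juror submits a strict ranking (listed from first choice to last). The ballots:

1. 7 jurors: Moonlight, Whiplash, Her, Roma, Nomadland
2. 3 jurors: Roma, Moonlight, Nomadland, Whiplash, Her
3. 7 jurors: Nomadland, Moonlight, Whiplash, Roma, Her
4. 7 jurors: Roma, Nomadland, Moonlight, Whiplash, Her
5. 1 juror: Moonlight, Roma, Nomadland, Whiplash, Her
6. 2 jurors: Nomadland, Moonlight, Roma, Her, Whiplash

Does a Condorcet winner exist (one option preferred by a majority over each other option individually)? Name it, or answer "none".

none

Checking pairwise contests:
Roma beats Nomadland 18–9.
Nomadland beats Her 20–7.
Nomadland beats Whiplash 20–7.
Whiplash beats Roma 14–13.
Nomadland beats Moonlight 16–11.
Every option loses at least one head-to-head, so there is no Condorcet winner.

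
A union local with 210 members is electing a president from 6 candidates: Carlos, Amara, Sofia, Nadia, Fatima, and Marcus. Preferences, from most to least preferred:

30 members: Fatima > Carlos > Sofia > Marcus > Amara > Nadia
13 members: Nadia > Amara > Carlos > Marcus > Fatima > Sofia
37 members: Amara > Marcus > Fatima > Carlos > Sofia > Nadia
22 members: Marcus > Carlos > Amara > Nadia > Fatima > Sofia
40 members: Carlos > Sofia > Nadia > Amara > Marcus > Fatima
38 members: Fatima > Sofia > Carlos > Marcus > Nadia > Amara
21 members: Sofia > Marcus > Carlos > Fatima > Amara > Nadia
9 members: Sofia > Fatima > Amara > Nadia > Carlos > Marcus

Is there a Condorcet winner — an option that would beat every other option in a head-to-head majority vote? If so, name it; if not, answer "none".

none

Checking pairwise contests:
Fatima beats Carlos 114–96.
Carlos beats Amara 151–59.
Carlos beats Sofia 142–68.
Carlos beats Nadia 188–22.
Amara beats Fatima 112–98.
Carlos beats Marcus 130–80.
Every option loses at least one head-to-head, so there is no Condorcet winner.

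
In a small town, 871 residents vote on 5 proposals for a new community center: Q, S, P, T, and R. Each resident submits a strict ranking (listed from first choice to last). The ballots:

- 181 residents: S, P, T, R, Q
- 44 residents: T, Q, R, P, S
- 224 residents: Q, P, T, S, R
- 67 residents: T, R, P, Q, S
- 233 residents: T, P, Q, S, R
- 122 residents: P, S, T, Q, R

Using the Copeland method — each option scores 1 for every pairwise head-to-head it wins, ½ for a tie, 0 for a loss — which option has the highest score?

P

Q: beats S and R; loses to P and T → score 2.
S: beats R; loses to Q, P, and T → score 1.
P: beats Q, S, T, and R → score 4.
T: beats Q, S, and R; loses to P → score 3.
R: loses to Q, S, P, and T → score 0.
P has the best pairwise record.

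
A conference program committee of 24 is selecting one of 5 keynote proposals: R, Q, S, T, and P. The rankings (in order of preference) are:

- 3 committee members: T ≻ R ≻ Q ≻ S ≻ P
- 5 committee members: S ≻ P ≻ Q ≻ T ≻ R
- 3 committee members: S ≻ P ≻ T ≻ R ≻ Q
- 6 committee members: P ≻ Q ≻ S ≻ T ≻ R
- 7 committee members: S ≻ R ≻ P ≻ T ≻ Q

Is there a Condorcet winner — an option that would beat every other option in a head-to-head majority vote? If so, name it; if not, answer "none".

S vs R: 21–3 for S.
S vs Q: 15–9 for S.
S vs T: 21–3 for S.
S vs P: 18–6 for S.
S beats every other option head-to-head.

S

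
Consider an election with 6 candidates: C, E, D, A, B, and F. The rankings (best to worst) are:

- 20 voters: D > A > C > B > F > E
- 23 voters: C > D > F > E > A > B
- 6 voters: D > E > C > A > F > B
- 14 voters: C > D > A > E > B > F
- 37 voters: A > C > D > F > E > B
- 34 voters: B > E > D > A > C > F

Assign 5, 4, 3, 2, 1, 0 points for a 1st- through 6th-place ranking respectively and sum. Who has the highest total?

C: 20·3 + 23·5 + 6·3 + 14·5 + 37·4 + 34·1 = 445
E: 20·0 + 23·2 + 6·4 + 14·2 + 37·1 + 34·4 = 271
D: 20·5 + 23·4 + 6·5 + 14·4 + 37·3 + 34·3 = 491
A: 20·4 + 23·1 + 6·2 + 14·3 + 37·5 + 34·2 = 410
B: 20·2 + 23·0 + 6·0 + 14·1 + 37·0 + 34·5 = 224
F: 20·1 + 23·3 + 6·1 + 14·0 + 37·2 + 34·0 = 169
D has the highest Borda score (491).

D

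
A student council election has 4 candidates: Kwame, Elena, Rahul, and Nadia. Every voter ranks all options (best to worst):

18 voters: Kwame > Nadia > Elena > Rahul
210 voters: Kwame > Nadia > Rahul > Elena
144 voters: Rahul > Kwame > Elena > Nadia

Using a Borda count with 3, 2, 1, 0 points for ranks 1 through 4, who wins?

Kwame

Kwame: 18·3 + 210·3 + 144·2 = 972
Elena: 18·1 + 210·0 + 144·1 = 162
Rahul: 18·0 + 210·1 + 144·3 = 642
Nadia: 18·2 + 210·2 + 144·0 = 456
Kwame has the highest Borda score (972).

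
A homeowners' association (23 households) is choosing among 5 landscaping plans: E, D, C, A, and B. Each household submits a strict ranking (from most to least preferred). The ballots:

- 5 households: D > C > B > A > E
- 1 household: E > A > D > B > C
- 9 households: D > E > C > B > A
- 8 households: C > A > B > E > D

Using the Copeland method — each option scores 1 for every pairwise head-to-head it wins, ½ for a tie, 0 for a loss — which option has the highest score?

E: loses to D, C, A, and B → score 0.
D: beats E, C, A, and B → score 4.
C: beats E, A, and B; loses to D → score 3.
A: beats E; loses to D, C, and B → score 1.
B: beats E and A; loses to D and C → score 2.
D has the best pairwise record.

D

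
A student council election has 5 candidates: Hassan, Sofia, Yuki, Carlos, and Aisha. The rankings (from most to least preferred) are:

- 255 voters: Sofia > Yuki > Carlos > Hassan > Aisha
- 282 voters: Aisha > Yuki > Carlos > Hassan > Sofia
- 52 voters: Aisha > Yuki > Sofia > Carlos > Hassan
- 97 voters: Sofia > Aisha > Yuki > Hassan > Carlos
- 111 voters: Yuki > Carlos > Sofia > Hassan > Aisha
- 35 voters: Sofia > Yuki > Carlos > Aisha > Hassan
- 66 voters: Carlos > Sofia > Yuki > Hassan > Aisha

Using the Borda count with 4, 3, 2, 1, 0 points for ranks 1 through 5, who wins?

Yuki

Hassan: 255·1 + 282·1 + 52·0 + 97·1 + 111·1 + 35·0 + 66·1 = 811
Sofia: 255·4 + 282·0 + 52·2 + 97·4 + 111·2 + 35·4 + 66·3 = 2072
Yuki: 255·3 + 282·3 + 52·3 + 97·2 + 111·4 + 35·3 + 66·2 = 2642
Carlos: 255·2 + 282·2 + 52·1 + 97·0 + 111·3 + 35·2 + 66·4 = 1793
Aisha: 255·0 + 282·4 + 52·4 + 97·3 + 111·0 + 35·1 + 66·0 = 1662
Yuki has the highest Borda score (2642).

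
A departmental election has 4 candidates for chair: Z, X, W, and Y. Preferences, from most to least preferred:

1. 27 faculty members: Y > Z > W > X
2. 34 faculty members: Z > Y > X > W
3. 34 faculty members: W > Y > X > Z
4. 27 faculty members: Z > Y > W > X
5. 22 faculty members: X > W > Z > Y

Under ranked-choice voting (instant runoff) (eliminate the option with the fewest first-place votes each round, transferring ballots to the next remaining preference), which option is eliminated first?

X

Round 1: Z 61, X 22, W 34, Y 27. Eliminate X.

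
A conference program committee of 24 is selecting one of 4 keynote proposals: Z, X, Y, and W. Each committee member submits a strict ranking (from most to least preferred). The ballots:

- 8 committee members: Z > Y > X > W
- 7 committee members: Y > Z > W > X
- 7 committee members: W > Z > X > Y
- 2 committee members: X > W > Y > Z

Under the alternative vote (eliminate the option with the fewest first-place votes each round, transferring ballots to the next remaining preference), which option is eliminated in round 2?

Y

Round 1: Z 8, X 2, Y 7, W 7. Eliminate X.
Round 2: Z 8, Y 7, W 9. Eliminate Y.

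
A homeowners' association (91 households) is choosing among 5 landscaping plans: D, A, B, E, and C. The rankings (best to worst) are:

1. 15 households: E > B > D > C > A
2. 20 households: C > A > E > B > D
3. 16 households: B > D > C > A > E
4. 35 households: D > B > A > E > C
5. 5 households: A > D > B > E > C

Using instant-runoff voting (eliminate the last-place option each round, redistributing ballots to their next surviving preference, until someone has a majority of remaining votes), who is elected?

B

Round 1: D 35, A 5, B 16, E 15, C 20. Eliminate A.
Round 2: D 40, B 16, E 15, C 20. Eliminate E.
Round 3: D 40, B 31, C 20. Eliminate C.
Round 4: D 40, B 51. B has a majority.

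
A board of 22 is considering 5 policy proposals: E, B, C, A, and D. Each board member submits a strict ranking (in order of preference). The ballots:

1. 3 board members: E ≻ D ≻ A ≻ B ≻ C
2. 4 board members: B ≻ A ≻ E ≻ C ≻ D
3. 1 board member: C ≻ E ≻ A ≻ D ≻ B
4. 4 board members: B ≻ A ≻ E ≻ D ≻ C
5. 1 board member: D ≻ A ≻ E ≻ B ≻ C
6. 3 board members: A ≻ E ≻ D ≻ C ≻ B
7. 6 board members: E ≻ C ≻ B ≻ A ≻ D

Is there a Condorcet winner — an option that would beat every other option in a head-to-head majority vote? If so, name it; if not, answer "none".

Checking pairwise contests:
A beats E 12–10.
E beats B 14–8.
E beats C 21–1.
B beats A 14–8.
E beats D 21–1.
Every option loses at least one head-to-head, so there is no Condorcet winner.

none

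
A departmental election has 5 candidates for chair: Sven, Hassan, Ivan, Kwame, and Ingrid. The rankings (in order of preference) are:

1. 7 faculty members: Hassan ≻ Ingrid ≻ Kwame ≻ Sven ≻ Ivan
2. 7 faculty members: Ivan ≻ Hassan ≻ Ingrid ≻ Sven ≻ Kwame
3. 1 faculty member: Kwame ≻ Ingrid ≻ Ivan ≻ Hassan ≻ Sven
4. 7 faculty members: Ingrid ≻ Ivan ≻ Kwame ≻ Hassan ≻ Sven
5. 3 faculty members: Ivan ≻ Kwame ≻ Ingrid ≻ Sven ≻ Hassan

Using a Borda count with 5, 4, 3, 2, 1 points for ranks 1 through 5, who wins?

Sven: 7·2 + 7·2 + 1·1 + 7·1 + 3·2 = 42
Hassan: 7·5 + 7·4 + 1·2 + 7·2 + 3·1 = 82
Ivan: 7·1 + 7·5 + 1·3 + 7·4 + 3·5 = 88
Kwame: 7·3 + 7·1 + 1·5 + 7·3 + 3·4 = 66
Ingrid: 7·4 + 7·3 + 1·4 + 7·5 + 3·3 = 97
Ingrid has the highest Borda score (97).

Ingrid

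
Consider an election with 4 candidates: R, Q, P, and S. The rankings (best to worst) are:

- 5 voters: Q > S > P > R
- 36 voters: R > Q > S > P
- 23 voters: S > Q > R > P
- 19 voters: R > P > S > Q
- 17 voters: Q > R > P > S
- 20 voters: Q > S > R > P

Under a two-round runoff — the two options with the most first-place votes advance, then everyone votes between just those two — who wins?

Round 1 first-place votes: R 55, Q 42, P 0, S 23.
R and Q advance.
Runoff: R is preferred to Q by 55 voters; Q by 65.
Q wins the runoff.

Q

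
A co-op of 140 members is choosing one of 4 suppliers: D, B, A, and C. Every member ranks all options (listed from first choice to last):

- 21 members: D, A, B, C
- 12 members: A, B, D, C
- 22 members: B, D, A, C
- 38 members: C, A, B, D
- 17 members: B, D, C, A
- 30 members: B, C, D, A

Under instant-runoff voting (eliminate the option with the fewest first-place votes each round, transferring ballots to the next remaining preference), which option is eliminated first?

A

Round 1: D 21, B 69, A 12, C 38. Eliminate A.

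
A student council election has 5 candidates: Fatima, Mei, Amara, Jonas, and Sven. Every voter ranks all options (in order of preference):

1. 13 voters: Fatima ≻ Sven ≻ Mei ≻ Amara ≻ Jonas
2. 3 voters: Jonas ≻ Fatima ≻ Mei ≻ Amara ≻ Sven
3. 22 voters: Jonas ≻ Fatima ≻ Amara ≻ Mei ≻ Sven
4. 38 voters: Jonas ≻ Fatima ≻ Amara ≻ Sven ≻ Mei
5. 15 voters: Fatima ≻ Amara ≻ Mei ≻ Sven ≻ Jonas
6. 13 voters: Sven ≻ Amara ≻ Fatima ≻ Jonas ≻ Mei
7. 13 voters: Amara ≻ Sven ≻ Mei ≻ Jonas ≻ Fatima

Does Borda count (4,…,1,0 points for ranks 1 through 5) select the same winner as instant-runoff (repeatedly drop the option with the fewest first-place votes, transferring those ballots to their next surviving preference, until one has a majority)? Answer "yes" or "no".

Borda — scores: Fatima 327, Mei 110, Amara 272, Jonas 278, Sven 183. Winner: Fatima.
Instant-runoff — R1 Fatima 28, Mei 0, Amara 13, Jonas 63, Sven 13 (Jonas winner). Winner: Jonas.
The two methods disagree.

no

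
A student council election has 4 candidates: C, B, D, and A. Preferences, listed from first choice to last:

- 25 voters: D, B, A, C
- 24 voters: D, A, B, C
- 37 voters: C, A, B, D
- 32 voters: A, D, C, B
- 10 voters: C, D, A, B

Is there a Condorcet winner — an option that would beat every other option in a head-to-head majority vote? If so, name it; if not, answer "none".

A vs C: 81–47 for A.
A vs B: 103–25 for A.
A vs D: 69–59 for A.
A beats every other option head-to-head.

A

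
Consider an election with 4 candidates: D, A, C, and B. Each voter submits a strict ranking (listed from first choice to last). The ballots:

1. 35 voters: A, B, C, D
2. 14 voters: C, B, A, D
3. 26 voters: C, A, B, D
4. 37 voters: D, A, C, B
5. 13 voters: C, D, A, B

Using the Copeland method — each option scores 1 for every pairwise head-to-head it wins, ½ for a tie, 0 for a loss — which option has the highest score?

D: loses to A, C, and B → score 0.
A: beats D, C, and B → score 3.
C: beats D and B; loses to A → score 2.
B: beats D; loses to A and C → score 1.
A has the best pairwise record.

A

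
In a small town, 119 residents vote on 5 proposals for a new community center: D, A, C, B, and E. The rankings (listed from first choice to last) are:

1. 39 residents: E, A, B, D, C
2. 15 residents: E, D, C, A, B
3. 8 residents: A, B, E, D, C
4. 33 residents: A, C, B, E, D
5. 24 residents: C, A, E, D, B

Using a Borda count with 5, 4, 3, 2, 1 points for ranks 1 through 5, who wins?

A

D: 39·2 + 15·4 + 8·2 + 33·1 + 24·2 = 235
A: 39·4 + 15·2 + 8·5 + 33·5 + 24·4 = 487
C: 39·1 + 15·3 + 8·1 + 33·4 + 24·5 = 344
B: 39·3 + 15·1 + 8·4 + 33·3 + 24·1 = 287
E: 39·5 + 15·5 + 8·3 + 33·2 + 24·3 = 432
A has the highest Borda score (487).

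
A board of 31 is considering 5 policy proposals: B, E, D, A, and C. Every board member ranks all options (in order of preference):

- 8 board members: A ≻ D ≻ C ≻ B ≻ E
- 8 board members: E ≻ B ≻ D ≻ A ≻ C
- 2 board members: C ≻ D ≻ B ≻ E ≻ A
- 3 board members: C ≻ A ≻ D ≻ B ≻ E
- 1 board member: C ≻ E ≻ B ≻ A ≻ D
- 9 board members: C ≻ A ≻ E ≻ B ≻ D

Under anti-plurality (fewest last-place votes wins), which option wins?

Last-place votes: B 0, E 11, D 10, A 2, C 8.
B is ranked last by the fewest voters, so B wins.

B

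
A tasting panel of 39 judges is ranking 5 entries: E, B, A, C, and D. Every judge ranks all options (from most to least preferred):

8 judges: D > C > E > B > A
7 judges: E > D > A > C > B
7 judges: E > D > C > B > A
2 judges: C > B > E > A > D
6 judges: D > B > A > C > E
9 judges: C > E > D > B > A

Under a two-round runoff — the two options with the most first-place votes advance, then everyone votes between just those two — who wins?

Round 1 first-place votes: E 14, B 0, A 0, C 11, D 14.
E and D advance.
Runoff: E is preferred to D by 25 voters; D by 14.
E wins the runoff.

E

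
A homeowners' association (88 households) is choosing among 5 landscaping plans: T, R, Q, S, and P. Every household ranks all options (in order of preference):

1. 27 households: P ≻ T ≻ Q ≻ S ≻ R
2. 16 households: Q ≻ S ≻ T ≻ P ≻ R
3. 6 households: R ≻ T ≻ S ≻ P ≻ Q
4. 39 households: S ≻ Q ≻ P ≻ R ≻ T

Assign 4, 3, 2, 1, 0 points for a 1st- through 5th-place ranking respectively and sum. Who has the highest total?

T: 27·3 + 16·2 + 6·3 + 39·0 = 131
R: 27·0 + 16·0 + 6·4 + 39·1 = 63
Q: 27·2 + 16·4 + 6·0 + 39·3 = 235
S: 27·1 + 16·3 + 6·2 + 39·4 = 243
P: 27·4 + 16·1 + 6·1 + 39·2 = 208
S has the highest Borda score (243).

S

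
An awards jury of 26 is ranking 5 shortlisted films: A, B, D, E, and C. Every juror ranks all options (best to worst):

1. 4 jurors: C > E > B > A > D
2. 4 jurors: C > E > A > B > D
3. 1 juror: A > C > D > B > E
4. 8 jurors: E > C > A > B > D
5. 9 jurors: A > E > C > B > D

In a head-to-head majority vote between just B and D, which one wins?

B

Voters preferring B to D: 25; preferring D to B: 1.
B wins the head-to-head.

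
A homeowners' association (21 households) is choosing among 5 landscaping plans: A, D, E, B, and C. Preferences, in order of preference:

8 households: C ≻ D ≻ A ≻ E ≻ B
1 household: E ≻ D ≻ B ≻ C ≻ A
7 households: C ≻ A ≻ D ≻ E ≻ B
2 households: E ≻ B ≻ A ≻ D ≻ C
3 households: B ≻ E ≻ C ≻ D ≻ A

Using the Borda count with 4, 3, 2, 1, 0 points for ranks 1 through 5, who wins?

A: 8·2 + 1·0 + 7·3 + 2·2 + 3·0 = 41
D: 8·3 + 1·3 + 7·2 + 2·1 + 3·1 = 46
E: 8·1 + 1·4 + 7·1 + 2·4 + 3·3 = 36
B: 8·0 + 1·2 + 7·0 + 2·3 + 3·4 = 20
C: 8·4 + 1·1 + 7·4 + 2·0 + 3·2 = 67
C has the highest Borda score (67).

C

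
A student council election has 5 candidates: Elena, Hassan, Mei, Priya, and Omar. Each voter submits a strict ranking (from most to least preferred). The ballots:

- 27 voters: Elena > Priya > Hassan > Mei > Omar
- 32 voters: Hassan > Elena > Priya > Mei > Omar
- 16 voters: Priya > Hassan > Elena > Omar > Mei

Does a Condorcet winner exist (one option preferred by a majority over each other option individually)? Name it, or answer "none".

none

Checking pairwise contests:
Hassan beats Elena 48–27.
Priya beats Hassan 43–32.
Elena beats Mei 75–0.
Elena beats Priya 59–16.
Elena beats Omar 75–0.
Every option loses at least one head-to-head, so there is no Condorcet winner.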